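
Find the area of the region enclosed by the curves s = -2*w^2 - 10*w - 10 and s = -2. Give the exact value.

9

Both boundary curves give s as a function of w, so integrate with respect to w. Setting them equal: -2*w^2 - 10*w - 8 = 0, i.e. -2*(w + 1)*(w + 4) = 0, so they meet at w = -4, -1.
For w in [-4, -1], s = -2*w^2 - 10*w - 10 is on the right; area = ∫[-4,-1] (-2*w^2 - 10*w - 8) dw = 9.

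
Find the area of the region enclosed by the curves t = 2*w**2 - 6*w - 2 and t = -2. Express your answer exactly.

9

Both boundary curves give t as a function of w, so integrate with respect to w. Setting them equal: 2*w**2 - 6*w = 0, i.e. 2*w*(w - 3) = 0, so they meet at w = 0, 3.
For w in [0, 3], t = 2*w**2 - 6*w - 2 is on the left; area = ∫[0,3] (-(2*w**2 - 6*w)) dw = 9.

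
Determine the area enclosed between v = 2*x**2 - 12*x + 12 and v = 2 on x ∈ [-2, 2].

The difference (2*x**2 - 12*x + 12) - (2) = 2*x**2 - 12*x + 10 changes sign at x = 1 inside [-2, 2], so split the integral there.
∫[-2,1] (2*x**2 - 12*x + 10) dx = 54.
∫[1,2] (2*x**2 - 12*x + 10) dx = -10/3; the area of that piece is 10/3.
Total area = 54 + 10/3 = 172/3.

172/3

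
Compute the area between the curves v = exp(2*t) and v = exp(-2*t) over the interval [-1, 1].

The difference (exp(2*t)) - (exp(-2*t)) = exp(2*t) - exp(-2*t) changes sign at t = 0 inside [-1, 1], so split the integral there.
∫[-1,0] (exp(2*t) - exp(-2*t)) dt = -exp(2)/2 - exp(-2)/2 + 1; the area of that piece is -1 + exp(-2)/2 + exp(2)/2.
∫[0,1] (exp(2*t) - exp(-2*t)) dt = -1 + exp(-2)/2 + exp(2)/2.
Total area = (-1 + exp(-2)/2 + exp(2)/2) + (-1 + exp(-2)/2 + exp(2)/2) = -2 + exp(-2) + exp(2).

-2 + exp(-2) + exp(2)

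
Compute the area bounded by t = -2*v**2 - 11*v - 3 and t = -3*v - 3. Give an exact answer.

Both boundary curves give t as a function of v, so integrate with respect to v. Setting them equal: -2*v**2 - 8*v = 0, i.e. -2*v*(v + 4) = 0, so they meet at v = -4, 0.
For v in [-4, 0], t = -2*v**2 - 11*v - 3 is on the right; area = ∫[-4,0] (-2*v**2 - 8*v) dv = 64/3.

64/3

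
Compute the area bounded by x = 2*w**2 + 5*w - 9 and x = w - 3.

64/3

Both boundary curves give x as a function of w, so integrate with respect to w. Setting them equal: 2*w**2 + 4*w - 6 = 0, i.e. 2*(w - 1)*(w + 3) = 0, so they meet at w = -3, 1.
For w in [-3, 1], x = 2*w**2 + 5*w - 9 is on the left; area = ∫[-3,1] (-(2*w**2 + 4*w - 6)) dw = 64/3.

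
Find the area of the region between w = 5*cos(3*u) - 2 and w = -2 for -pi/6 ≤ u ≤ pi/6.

10/3

On [-pi/6, pi/6], (5*cos(3*u) - 2) - (-2) = 5*cos(3*u) is ≥ 0 throughout, so the area is a single integral of |5*cos(3*u)|.
∫[-pi/6,pi/6] (5*cos(3*u)) du = 10/3.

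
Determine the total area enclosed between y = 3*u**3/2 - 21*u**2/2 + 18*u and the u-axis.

The curve meets the u-axis where 3*u**3/2 - 21*u**2/2 + 18*u = 0, i.e. 3*u*(u - 4)*(u - 3)/2 = 0, at u = 0, 3, 4.
On [0, 3] the curve lies above the axis; ∫[0,3] (3*u**3/2 - 21*u**2/2 + 18*u) du = 135/8, giving area 135/8.
On [3, 4] the curve lies below the axis; ∫[3,4] (3*u**3/2 - 21*u**2/2 + 18*u) du = -7/8, giving area 7/8.
Total area = 135/8 + 7/8 = 71/4.

71/4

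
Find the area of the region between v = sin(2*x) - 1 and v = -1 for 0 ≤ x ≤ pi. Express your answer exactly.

The difference (sin(2*x) - 1) - (-1) = sin(2*x) changes sign at x = pi/2 inside [0, pi], so split the integral there.
∫[0,pi/2] (sin(2*x)) dx = 1.
∫[pi/2,pi] (sin(2*x)) dx = -1; the area of that piece is 1.
Total area = 1 + 1 = 2.

2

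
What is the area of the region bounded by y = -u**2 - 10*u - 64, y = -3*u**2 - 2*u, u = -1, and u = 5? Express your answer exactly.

On [-1, 5], (-u**2 - 10*u - 64) - (-3*u**2 - 2*u) = 2*u**2 - 8*u - 64 is ≤ 0 throughout, so the area is a single integral of |2*u**2 - 8*u - 64|.
∫[-1,5] (2*u**2 - 8*u - 64) du = -396; the area of that piece is 396.

396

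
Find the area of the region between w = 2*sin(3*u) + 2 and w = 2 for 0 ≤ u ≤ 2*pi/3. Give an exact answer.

8/3

The difference (2*sin(3*u) + 2) - (2) = 2*sin(3*u) changes sign at u = pi/3 inside [0, 2*pi/3], so split the integral there.
∫[0,pi/3] (2*sin(3*u)) du = 4/3.
∫[pi/3,2*pi/3] (2*sin(3*u)) du = -4/3; the area of that piece is 4/3.
Total area = 4/3 + 4/3 = 8/3.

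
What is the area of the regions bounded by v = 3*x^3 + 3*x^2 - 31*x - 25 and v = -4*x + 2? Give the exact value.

148

Set the curves equal: 3*x^3 + 3*x^2 - 31*x - 25 = -4*x + 2, so 3*x^3 + 3*x^2 - 27*x - 27 = 0, which factors as 3*(x - 3)*(x + 1)*(x + 3) = 0. The curves meet at x = -3, -1, 3.
On [-3, -1], v = 3*x^3 + 3*x^2 - 31*x - 25 is on top; that piece has area ∫[-3,-1] (3*x^3 + 3*x^2 - 27*x - 27) dx = 20.
On [-1, 3], v = -4*x + 2 is on top; that piece has area ∫[-1,3] (-(3*x^3 + 3*x^2 - 27*x - 27)) dx = 128.
Total enclosed area = 20 + 128 = 148.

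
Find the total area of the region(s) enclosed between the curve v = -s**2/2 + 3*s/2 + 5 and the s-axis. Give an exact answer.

The curve meets the s-axis where -s**2/2 + 3*s/2 + 5 = 0, i.e. -(s - 5)*(s + 2)/2 = 0, at s = -2, 5.
On [-2, 5] the curve lies above the axis; ∫[-2,5] (-s**2/2 + 3*s/2 + 5) ds = 343/12, giving area 343/12.

343/12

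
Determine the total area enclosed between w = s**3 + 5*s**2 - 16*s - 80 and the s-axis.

5137/12

The curve meets the s-axis where s**3 + 5*s**2 - 16*s - 80 = 0, i.e. (s - 4)*(s + 4)*(s + 5) = 0, at s = -5, -4, 4.
On [-5, -4] the curve lies above the axis; ∫[-5,-4] (s**3 + 5*s**2 - 16*s - 80) ds = 17/12, giving area 17/12.
On [-4, 4] the curve lies below the axis; ∫[-4,4] (s**3 + 5*s**2 - 16*s - 80) ds = -1280/3, giving area 1280/3.
Total area = 17/12 + 1280/3 = 5137/12.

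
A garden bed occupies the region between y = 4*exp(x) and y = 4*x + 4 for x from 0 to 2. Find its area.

On [0, 2], (4*exp(x)) - (4*x + 4) = -4*x + 4*exp(x) - 4 is ≥ 0 throughout, so the area is a single integral of |-4*x + 4*exp(x) - 4|.
∫[0,2] (-4*x + 4*exp(x) - 4) dx = -20 + 4*exp(2).

-20 + 4*exp(2)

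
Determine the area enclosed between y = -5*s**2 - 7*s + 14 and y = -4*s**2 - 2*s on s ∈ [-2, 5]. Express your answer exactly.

The difference (-5*s**2 - 7*s + 14) - (-4*s**2 - 2*s) = -s**2 - 5*s + 14 changes sign at s = 2 inside [-2, 5], so split the integral there.
∫[-2,2] (-s**2 - 5*s + 14) ds = 152/3.
∫[2,5] (-s**2 - 5*s + 14) ds = -99/2; the area of that piece is 99/2.
Total area = 152/3 + 99/2 = 601/6.

601/6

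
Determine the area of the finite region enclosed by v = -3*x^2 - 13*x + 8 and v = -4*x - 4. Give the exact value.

125/2

Set the curves equal: -3*x^2 - 13*x + 8 = -4*x - 4, so -3*x^2 - 9*x + 12 = 0, which factors as -3*(x - 1)*(x + 4) = 0. The curves meet at x = -4, 1.
On [-4, 1], v = -3*x^2 - 13*x + 8 is on top; that piece has area ∫[-4,1] (-3*x^2 - 9*x + 12) dx = 125/2.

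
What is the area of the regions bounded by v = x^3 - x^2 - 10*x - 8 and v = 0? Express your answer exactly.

Set the curves equal: x^3 - x^2 - 10*x - 8 = 0, so x^3 - x^2 - 10*x - 8 = 0, which factors as (x - 4)*(x + 1)*(x + 2) = 0. The curves meet at x = -2, -1, 4.
On [-2, -1], v = x^3 - x^2 - 10*x - 8 is on top; that piece has area ∫[-2,-1] (x^3 - x^2 - 10*x - 8) dx = 11/12.
On [-1, 4], v = 0 is on top; that piece has area ∫[-1,4] (-(x^3 - x^2 - 10*x - 8)) dx = 875/12.
Total enclosed area = 11/12 + 875/12 = 443/6.

443/6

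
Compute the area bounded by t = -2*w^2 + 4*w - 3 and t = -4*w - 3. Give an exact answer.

Both boundary curves give t as a function of w, so integrate with respect to w. Setting them equal: -2*w^2 + 8*w = 0, i.e. -2*w*(w - 4) = 0, so they meet at w = 0, 4.
For w in [0, 4], t = -2*w^2 + 4*w - 3 is on the right; area = ∫[0,4] (-2*w^2 + 8*w) dw = 64/3.

64/3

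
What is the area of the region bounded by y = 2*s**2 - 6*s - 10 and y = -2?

Set the curves equal: 2*s**2 - 6*s - 10 = -2, so 2*s**2 - 6*s - 8 = 0, which factors as 2*(s - 4)*(s + 1) = 0. The curves meet at s = -1, 4.
On [-1, 4], y = -2 is on top; that piece has area ∫[-1,4] (-(2*s**2 - 6*s - 8)) ds = 125/3.

125/3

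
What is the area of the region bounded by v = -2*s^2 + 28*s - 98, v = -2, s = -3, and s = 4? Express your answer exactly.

1904/3

On [-3, 4], (-2*s^2 + 28*s - 98) - (-2) = -2*s^2 + 28*s - 96 is ≤ 0 throughout, so the area is a single integral of |-2*s^2 + 28*s - 96|.
∫[-3,4] (-2*s^2 + 28*s - 96) ds = -1904/3; the area of that piece is 1904/3.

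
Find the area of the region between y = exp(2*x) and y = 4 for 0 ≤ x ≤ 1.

-15/2 + exp(2)/2 + 8*log(2)

The difference (exp(2*x)) - (4) = exp(2*x) - 4 changes sign at x = log(2) inside [0, 1], so split the integral there.
∫[0,log(2)] (exp(2*x) - 4) dx = 3/2 - log(16); the area of that piece is -3/2 + log(16).
∫[log(2),1] (exp(2*x) - 4) dx = -6 + 4*log(2) + exp(2)/2.
Total area = (-3/2 + log(16)) + (-6 + 4*log(2) + exp(2)/2) = -15/2 + exp(2)/2 + 8*log(2).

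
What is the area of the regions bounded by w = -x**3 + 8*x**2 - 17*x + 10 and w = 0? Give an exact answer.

71/6

Set the curves equal: -x**3 + 8*x**2 - 17*x + 10 = 0, so -x**3 + 8*x**2 - 17*x + 10 = 0, which factors as -(x - 5)*(x - 2)*(x - 1) = 0. The curves meet at x = 1, 2, 5.
On [1, 2], w = 0 is on top; that piece has area ∫[1,2] (-(-x**3 + 8*x**2 - 17*x + 10)) dx = 7/12.
On [2, 5], w = -x**3 + 8*x**2 - 17*x + 10 is on top; that piece has area ∫[2,5] (-x**3 + 8*x**2 - 17*x + 10) dx = 45/4.
Total enclosed area = 7/12 + 45/4 = 71/6.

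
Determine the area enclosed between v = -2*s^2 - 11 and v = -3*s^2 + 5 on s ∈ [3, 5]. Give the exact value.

The difference (-2*s^2 - 11) - (-3*s^2 + 5) = s^2 - 16 changes sign at s = 4 inside [3, 5], so split the integral there.
∫[3,4] (s^2 - 16) ds = -11/3; the area of that piece is 11/3.
∫[4,5] (s^2 - 16) ds = 13/3.
Total area = 11/3 + 13/3 = 8.

8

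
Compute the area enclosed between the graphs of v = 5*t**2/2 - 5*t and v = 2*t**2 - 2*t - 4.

Set the curves equal: 5*t**2/2 - 5*t = 2*t**2 - 2*t - 4, so t**2/2 - 3*t + 4 = 0, which factors as (t - 4)*(t - 2)/2 = 0. The curves meet at t = 2, 4.
On [2, 4], v = 2*t**2 - 2*t - 4 is on top; that piece has area ∫[2,4] (-(t**2/2 - 3*t + 4)) dt = 2/3.

2/3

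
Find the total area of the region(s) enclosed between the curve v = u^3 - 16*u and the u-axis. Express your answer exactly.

The curve meets the u-axis where u^3 - 16*u = 0, i.e. u*(u - 4)*(u + 4) = 0, at u = -4, 0, 4.
On [-4, 0] the curve lies above the axis; ∫[-4,0] (u^3 - 16*u) du = 64, giving area 64.
On [0, 4] the curve lies below the axis; ∫[0,4] (u^3 - 16*u) du = -64, giving area 64.
Total area = 64 + 64 = 128.

128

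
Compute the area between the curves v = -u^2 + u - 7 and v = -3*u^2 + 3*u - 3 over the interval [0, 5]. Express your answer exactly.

The difference (-u^2 + u - 7) - (-3*u^2 + 3*u - 3) = 2*u^2 - 2*u - 4 changes sign at u = 2 inside [0, 5], so split the integral there.
∫[0,2] (2*u^2 - 2*u - 4) du = -20/3; the area of that piece is 20/3.
∫[2,5] (2*u^2 - 2*u - 4) du = 45.
Total area = 20/3 + 45 = 155/3.

155/3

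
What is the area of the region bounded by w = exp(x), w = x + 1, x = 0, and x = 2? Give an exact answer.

On [0, 2], (exp(x)) - (x + 1) = -x + exp(x) - 1 is ≥ 0 throughout, so the area is a single integral of |-x + exp(x) - 1|.
∫[0,2] (-x + exp(x) - 1) dx = -5 + exp(2).

-5 + exp(2)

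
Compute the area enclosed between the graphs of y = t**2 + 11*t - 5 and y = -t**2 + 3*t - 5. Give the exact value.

64/3

Set the curves equal: t**2 + 11*t - 5 = -t**2 + 3*t - 5, so 2*t**2 + 8*t = 0, which factors as 2*t*(t + 4) = 0. The curves meet at t = -4, 0.
On [-4, 0], y = -t**2 + 3*t - 5 is on top; that piece has area ∫[-4,0] (-(2*t**2 + 8*t)) dt = 64/3.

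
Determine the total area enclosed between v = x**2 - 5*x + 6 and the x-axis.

The curve meets the x-axis where x**2 - 5*x + 6 = 0, i.e. (x - 3)*(x - 2) = 0, at x = 2, 3.
On [2, 3] the curve lies below the axis; ∫[2,3] (x**2 - 5*x + 6) dx = -1/6, giving area 1/6.

1/6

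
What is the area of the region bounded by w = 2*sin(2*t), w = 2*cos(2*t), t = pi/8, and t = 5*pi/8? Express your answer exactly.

On [pi/8, 5*pi/8], (2*sin(2*t)) - (2*cos(2*t)) = 2*sin(2*t) - 2*cos(2*t) is ≥ 0 throughout, so the area is a single integral of |2*sin(2*t) - 2*cos(2*t)|.
∫[pi/8,5*pi/8] (2*sin(2*t) - 2*cos(2*t)) dt = 2*sqrt(2).

2*sqrt(2)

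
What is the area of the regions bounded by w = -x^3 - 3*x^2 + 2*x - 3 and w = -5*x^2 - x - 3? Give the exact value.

Set the curves equal: -x^3 - 3*x^2 + 2*x - 3 = -5*x^2 - x - 3, so -x^3 + 2*x^2 + 3*x = 0, which factors as -x*(x - 3)*(x + 1) = 0. The curves meet at x = -1, 0, 3.
On [-1, 0], w = -5*x^2 - x - 3 is on top; that piece has area ∫[-1,0] (-(-x^3 + 2*x^2 + 3*x)) dx = 7/12.
On [0, 3], w = -x^3 - 3*x^2 + 2*x - 3 is on top; that piece has area ∫[0,3] (-x^3 + 2*x^2 + 3*x) dx = 45/4.
Total enclosed area = 7/12 + 45/4 = 71/6.

71/6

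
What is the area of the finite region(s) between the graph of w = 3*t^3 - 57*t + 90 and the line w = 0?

1551/2

The curve meets the t-axis where 3*t^3 - 57*t + 90 = 0, i.e. 3*(t - 3)*(t - 2)*(t + 5) = 0, at t = -5, 2, 3.
On [-5, 2] the curve lies above the axis; ∫[-5,2] (3*t^3 - 57*t + 90) dt = 3087/4, giving area 3087/4.
On [2, 3] the curve lies below the axis; ∫[2,3] (3*t^3 - 57*t + 90) dt = -15/4, giving area 15/4.
Total area = 3087/4 + 15/4 = 1551/2.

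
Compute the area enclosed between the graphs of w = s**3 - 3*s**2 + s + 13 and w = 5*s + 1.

Set the curves equal: s**3 - 3*s**2 + s + 13 = 5*s + 1, so s**3 - 3*s**2 - 4*s + 12 = 0, which factors as (s - 3)*(s - 2)*(s + 2) = 0. The curves meet at s = -2, 2, 3.
On [-2, 2], w = s**3 - 3*s**2 + s + 13 is on top; that piece has area ∫[-2,2] (s**3 - 3*s**2 - 4*s + 12) ds = 32.
On [2, 3], w = 5*s + 1 is on top; that piece has area ∫[2,3] (-(s**3 - 3*s**2 - 4*s + 12)) ds = 3/4.
Total enclosed area = 32 + 3/4 = 131/4.

131/4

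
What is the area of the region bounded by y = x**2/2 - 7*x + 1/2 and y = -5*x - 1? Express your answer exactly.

2/3

Set the curves equal: x**2/2 - 7*x + 1/2 = -5*x - 1, so x**2/2 - 2*x + 3/2 = 0, which factors as (x - 3)*(x - 1)/2 = 0. The curves meet at x = 1, 3.
On [1, 3], y = -5*x - 1 is on top; that piece has area ∫[1,3] (-(x**2/2 - 2*x + 3/2)) dx = 2/3.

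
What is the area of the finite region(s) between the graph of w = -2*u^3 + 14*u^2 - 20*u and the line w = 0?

The curve meets the u-axis where -2*u^3 + 14*u^2 - 20*u = 0, i.e. -2*u*(u - 5)*(u - 2) = 0, at u = 0, 2, 5.
On [0, 2] the curve lies below the axis; ∫[0,2] (-2*u^3 + 14*u^2 - 20*u) du = -32/3, giving area 32/3.
On [2, 5] the curve lies above the axis; ∫[2,5] (-2*u^3 + 14*u^2 - 20*u) du = 63/2, giving area 63/2.
Total area = 32/3 + 63/2 = 253/6.

253/6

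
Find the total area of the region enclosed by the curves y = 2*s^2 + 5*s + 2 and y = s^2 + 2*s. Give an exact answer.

1/6

Set the curves equal: 2*s^2 + 5*s + 2 = s^2 + 2*s, so s^2 + 3*s + 2 = 0, which factors as (s + 1)*(s + 2) = 0. The curves meet at s = -2, -1.
On [-2, -1], y = s^2 + 2*s is on top; that piece has area ∫[-2,-1] (-(s^2 + 3*s + 2)) ds = 1/6.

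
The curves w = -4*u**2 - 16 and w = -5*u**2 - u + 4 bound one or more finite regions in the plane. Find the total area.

Set the curves equal: -4*u**2 - 16 = -5*u**2 - u + 4, so u**2 + u - 20 = 0, which factors as (u - 4)*(u + 5) = 0. The curves meet at u = -5, 4.
On [-5, 4], w = -5*u**2 - u + 4 is on top; that piece has area ∫[-5,4] (-(u**2 + u - 20)) du = 243/2.

243/2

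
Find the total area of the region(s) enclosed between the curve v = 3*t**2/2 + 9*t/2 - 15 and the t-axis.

The curve meets the t-axis where 3*t**2/2 + 9*t/2 - 15 = 0, i.e. 3*(t - 2)*(t + 5)/2 = 0, at t = -5, 2.
On [-5, 2] the curve lies below the axis; ∫[-5,2] (3*t**2/2 + 9*t/2 - 15) dt = -343/4, giving area 343/4.

343/4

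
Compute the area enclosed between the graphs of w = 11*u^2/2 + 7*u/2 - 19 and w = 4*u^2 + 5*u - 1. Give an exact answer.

343/4

Set the curves equal: 11*u^2/2 + 7*u/2 - 19 = 4*u^2 + 5*u - 1, so 3*u^2/2 - 3*u/2 - 18 = 0, which factors as 3*(u - 4)*(u + 3)/2 = 0. The curves meet at u = -3, 4.
On [-3, 4], w = 4*u^2 + 5*u - 1 is on top; that piece has area ∫[-3,4] (-(3*u^2/2 - 3*u/2 - 18)) du = 343/4.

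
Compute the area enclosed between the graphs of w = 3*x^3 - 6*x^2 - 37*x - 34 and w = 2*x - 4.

1741/4

Set the curves equal: 3*x^3 - 6*x^2 - 37*x - 34 = 2*x - 4, so 3*x^3 - 6*x^2 - 39*x - 30 = 0, which factors as 3*(x - 5)*(x + 1)*(x + 2) = 0. The curves meet at x = -2, -1, 5.
On [-2, -1], w = 3*x^3 - 6*x^2 - 37*x - 34 is on top; that piece has area ∫[-2,-1] (3*x^3 - 6*x^2 - 39*x - 30) dx = 13/4.
On [-1, 5], w = 2*x - 4 is on top; that piece has area ∫[-1,5] (-(3*x^3 - 6*x^2 - 39*x - 30)) dx = 432.
Total enclosed area = 13/4 + 432 = 1741/4.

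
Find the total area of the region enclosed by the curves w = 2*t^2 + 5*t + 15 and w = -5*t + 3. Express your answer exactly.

1/3

Set the curves equal: 2*t^2 + 5*t + 15 = -5*t + 3, so 2*t^2 + 10*t + 12 = 0, which factors as 2*(t + 2)*(t + 3) = 0. The curves meet at t = -3, -2.
On [-3, -2], w = -5*t + 3 is on top; that piece has area ∫[-3,-2] (-(2*t^2 + 10*t + 12)) dt = 1/3.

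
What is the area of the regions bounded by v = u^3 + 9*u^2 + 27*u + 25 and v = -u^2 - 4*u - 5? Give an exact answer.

37/12

Set the curves equal: u^3 + 9*u^2 + 27*u + 25 = -u^2 - 4*u - 5, so u^3 + 10*u^2 + 31*u + 30 = 0, which factors as (u + 2)*(u + 3)*(u + 5) = 0. The curves meet at u = -5, -3, -2.
On [-5, -3], v = u^3 + 9*u^2 + 27*u + 25 is on top; that piece has area ∫[-5,-3] (u^3 + 10*u^2 + 31*u + 30) du = 8/3.
On [-3, -2], v = -u^2 - 4*u - 5 is on top; that piece has area ∫[-3,-2] (-(u^3 + 10*u^2 + 31*u + 30)) du = 5/12.
Total enclosed area = 8/3 + 5/12 = 37/12.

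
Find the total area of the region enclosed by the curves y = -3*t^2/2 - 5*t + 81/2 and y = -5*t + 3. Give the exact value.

250

Set the curves equal: -3*t^2/2 - 5*t + 81/2 = -5*t + 3, so -3*t^2/2 + 75/2 = 0, which factors as -3*(t - 5)*(t + 5)/2 = 0. The curves meet at t = -5, 5.
On [-5, 5], y = -3*t^2/2 - 5*t + 81/2 is on top; that piece has area ∫[-5,5] (-3*t^2/2 + 75/2) dt = 250.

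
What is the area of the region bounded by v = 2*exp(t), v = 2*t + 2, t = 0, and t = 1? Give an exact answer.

On [0, 1], (2*exp(t)) - (2*t + 2) = -2*t + 2*exp(t) - 2 is ≥ 0 throughout, so the area is a single integral of |-2*t + 2*exp(t) - 2|.
∫[0,1] (-2*t + 2*exp(t) - 2) dt = -5 + 2*exp(1).

-5 + 2*exp(1)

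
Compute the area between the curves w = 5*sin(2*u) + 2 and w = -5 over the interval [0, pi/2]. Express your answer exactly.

5 + 7*pi/2

On [0, pi/2], (5*sin(2*u) + 2) - (-5) = 5*sin(2*u) + 7 is ≥ 0 throughout, so the area is a single integral of |5*sin(2*u) + 7|.
∫[0,pi/2] (5*sin(2*u) + 7) du = 5 + 7*pi/2.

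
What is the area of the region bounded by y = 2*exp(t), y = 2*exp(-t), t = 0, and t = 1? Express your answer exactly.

On [0, 1], (2*exp(t)) - (2*exp(-t)) = 2*exp(t) - 2*exp(-t) is ≥ 0 throughout, so the area is a single integral of |2*exp(t) - 2*exp(-t)|.
∫[0,1] (2*exp(t) - 2*exp(-t)) dt = -4 + 2*exp(-1) + 2*exp(1).

-4 + 2*exp(-1) + 2*exp(1)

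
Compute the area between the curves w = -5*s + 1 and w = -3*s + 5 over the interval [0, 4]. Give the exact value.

On [0, 4], (-5*s + 1) - (-3*s + 5) = -2*s - 4 is ≤ 0 throughout, so the area is a single integral of |-2*s - 4|.
∫[0,4] (-2*s - 4) ds = -32; the area of that piece is 32.

32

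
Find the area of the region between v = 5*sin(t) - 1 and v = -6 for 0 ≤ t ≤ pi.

On [0, pi], (5*sin(t) - 1) - (-6) = 5*sin(t) + 5 is ≥ 0 throughout, so the area is a single integral of |5*sin(t) + 5|.
∫[0,pi] (5*sin(t) + 5) dt = 10 + 5*pi.

10 + 5*pi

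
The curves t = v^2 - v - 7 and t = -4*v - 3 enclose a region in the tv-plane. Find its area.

125/6

Both boundary curves give t as a function of v, so integrate with respect to v. Setting them equal: v^2 + 3*v - 4 = 0, i.e. (v - 1)*(v + 4) = 0, so they meet at v = -4, 1.
For v in [-4, 1], t = v^2 - v - 7 is on the left; area = ∫[-4,1] (-(v^2 + 3*v - 4)) dv = 125/6.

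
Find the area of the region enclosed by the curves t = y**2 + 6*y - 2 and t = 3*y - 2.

9/2

Both boundary curves give t as a function of y, so integrate with respect to y. Setting them equal: y**2 + 3*y = 0, i.e. y*(y + 3) = 0, so they meet at y = -3, 0.
For y in [-3, 0], t = y**2 + 6*y - 2 is on the left; area = ∫[-3,0] (-(y**2 + 3*y)) dy = 9/2.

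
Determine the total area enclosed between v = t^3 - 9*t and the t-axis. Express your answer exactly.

81/2

The curve meets the t-axis where t^3 - 9*t = 0, i.e. t*(t - 3)*(t + 3) = 0, at t = -3, 0, 3.
On [-3, 0] the curve lies above the axis; ∫[-3,0] (t^3 - 9*t) dt = 81/4, giving area 81/4.
On [0, 3] the curve lies below the axis; ∫[0,3] (t^3 - 9*t) dt = -81/4, giving area 81/4.
Total area = 81/4 + 81/4 = 81/2.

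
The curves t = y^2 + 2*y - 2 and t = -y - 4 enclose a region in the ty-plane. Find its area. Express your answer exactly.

1/6

Both boundary curves give t as a function of y, so integrate with respect to y. Setting them equal: y^2 + 3*y + 2 = 0, i.e. (y + 1)*(y + 2) = 0, so they meet at y = -2, -1.
For y in [-2, -1], t = y^2 + 2*y - 2 is on the left; area = ∫[-2,-1] (-(y^2 + 3*y + 2)) dy = 1/6.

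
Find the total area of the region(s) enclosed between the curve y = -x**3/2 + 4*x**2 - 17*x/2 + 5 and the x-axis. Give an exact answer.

The curve meets the x-axis where -x**3/2 + 4*x**2 - 17*x/2 + 5 = 0, i.e. -(x - 5)*(x - 2)*(x - 1)/2 = 0, at x = 1, 2, 5.
On [1, 2] the curve lies below the axis; ∫[1,2] (-x**3/2 + 4*x**2 - 17*x/2 + 5) dx = -7/24, giving area 7/24.
On [2, 5] the curve lies above the axis; ∫[2,5] (-x**3/2 + 4*x**2 - 17*x/2 + 5) dx = 45/8, giving area 45/8.
Total area = 7/24 + 45/8 = 71/12.

71/12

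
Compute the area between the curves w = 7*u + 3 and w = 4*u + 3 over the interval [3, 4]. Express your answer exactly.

21/2

On [3, 4], (7*u + 3) - (4*u + 3) = 3*u is ≥ 0 throughout, so the area is a single integral of |3*u|.
∫[3,4] (3*u) du = 21/2.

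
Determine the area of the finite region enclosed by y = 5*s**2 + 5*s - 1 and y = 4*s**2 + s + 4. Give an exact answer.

36

Set the curves equal: 5*s**2 + 5*s - 1 = 4*s**2 + s + 4, so s**2 + 4*s - 5 = 0, which factors as (s - 1)*(s + 5) = 0. The curves meet at s = -5, 1.
On [-5, 1], y = 4*s**2 + s + 4 is on top; that piece has area ∫[-5,1] (-(s**2 + 4*s - 5)) ds = 36.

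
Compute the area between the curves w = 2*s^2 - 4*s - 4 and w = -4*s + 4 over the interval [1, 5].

172/3

The difference (2*s^2 - 4*s - 4) - (-4*s + 4) = 2*s^2 - 8 changes sign at s = 2 inside [1, 5], so split the integral there.
∫[1,2] (2*s^2 - 8) ds = -10/3; the area of that piece is 10/3.
∫[2,5] (2*s^2 - 8) ds = 54.
Total area = 10/3 + 54 = 172/3.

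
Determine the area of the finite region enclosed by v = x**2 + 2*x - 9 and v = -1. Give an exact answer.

Set the curves equal: x**2 + 2*x - 9 = -1, so x**2 + 2*x - 8 = 0, which factors as (x - 2)*(x + 4) = 0. The curves meet at x = -4, 2.
On [-4, 2], v = -1 is on top; that piece has area ∫[-4,2] (-(x**2 + 2*x - 8)) dx = 36.

36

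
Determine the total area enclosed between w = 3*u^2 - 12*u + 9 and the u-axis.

The curve meets the u-axis where 3*u^2 - 12*u + 9 = 0, i.e. 3*(u - 3)*(u - 1) = 0, at u = 1, 3.
On [1, 3] the curve lies below the axis; ∫[1,3] (3*u^2 - 12*u + 9) du = -4, giving area 4.

4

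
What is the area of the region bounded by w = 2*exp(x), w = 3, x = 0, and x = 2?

The difference (2*exp(x)) - (3) = 2*exp(x) - 3 changes sign at x = log(3/2) inside [0, 2], so split the integral there.
∫[0,log(3/2)] (2*exp(x) - 3) dx = log(8/27) + 1; the area of that piece is -1 + log(27/8).
∫[log(3/2),2] (2*exp(x) - 3) dx = -9 - 3*log(2) + 3*log(3) + 2*exp(2).
Total area = (-1 + log(27/8)) + (-9 - 3*log(2) + 3*log(3) + 2*exp(2)) = -10 - 6*log(2) + 6*log(3) + 2*exp(2).

-10 - 6*log(2) + 6*log(3) + 2*exp(2)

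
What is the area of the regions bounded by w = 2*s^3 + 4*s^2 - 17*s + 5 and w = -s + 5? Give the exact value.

Set the curves equal: 2*s^3 + 4*s^2 - 17*s + 5 = -s + 5, so 2*s^3 + 4*s^2 - 16*s = 0, which factors as 2*s*(s - 2)*(s + 4) = 0. The curves meet at s = -4, 0, 2.
On [-4, 0], w = 2*s^3 + 4*s^2 - 17*s + 5 is on top; that piece has area ∫[-4,0] (2*s^3 + 4*s^2 - 16*s) ds = 256/3.
On [0, 2], w = -s + 5 is on top; that piece has area ∫[0,2] (-(2*s^3 + 4*s^2 - 16*s)) ds = 40/3.
Total enclosed area = 256/3 + 40/3 = 296/3.

296/3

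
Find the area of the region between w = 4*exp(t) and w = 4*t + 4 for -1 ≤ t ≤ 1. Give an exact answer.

On [-1, 1], (4*exp(t)) - (4*t + 4) = -4*t + 4*exp(t) - 4 is ≥ 0 throughout, so the area is a single integral of |-4*t + 4*exp(t) - 4|.
∫[-1,1] (-4*t + 4*exp(t) - 4) dt = -8 - 4*exp(-1) + 4*exp(1).

-8 - 4*exp(-1) + 4*exp(1)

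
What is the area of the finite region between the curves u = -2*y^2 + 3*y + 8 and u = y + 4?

9

Both boundary curves give u as a function of y, so integrate with respect to y. Setting them equal: -2*y^2 + 2*y + 4 = 0, i.e. -2*(y - 2)*(y + 1) = 0, so they meet at y = -1, 2.
For y in [-1, 2], u = -2*y^2 + 3*y + 8 is on the right; area = ∫[-1,2] (-2*y^2 + 2*y + 4) dy = 9.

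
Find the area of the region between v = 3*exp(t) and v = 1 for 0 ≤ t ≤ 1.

-4 + 3*exp(1)

On [0, 1], (3*exp(t)) - (1) = 3*exp(t) - 1 is ≥ 0 throughout, so the area is a single integral of |3*exp(t) - 1|.
∫[0,1] (3*exp(t) - 1) dt = -4 + 3*exp(1).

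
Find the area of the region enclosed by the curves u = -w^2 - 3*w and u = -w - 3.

32/3

Both boundary curves give u as a function of w, so integrate with respect to w. Setting them equal: -w^2 - 2*w + 3 = 0, i.e. -(w - 1)*(w + 3) = 0, so they meet at w = -3, 1.
For w in [-3, 1], u = -w^2 - 3*w is on the right; area = ∫[-3,1] (-w^2 - 2*w + 3) dw = 32/3.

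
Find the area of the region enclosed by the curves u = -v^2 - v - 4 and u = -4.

Both boundary curves give u as a function of v, so integrate with respect to v. Setting them equal: -v^2 - v = 0, i.e. -v*(v + 1) = 0, so they meet at v = -1, 0.
For v in [-1, 0], u = -v^2 - v - 4 is on the right; area = ∫[-1,0] (-v^2 - v) dv = 1/6.

1/6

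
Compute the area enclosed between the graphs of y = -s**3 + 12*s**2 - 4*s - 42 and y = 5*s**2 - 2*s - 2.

Set the curves equal: -s**3 + 12*s**2 - 4*s - 42 = 5*s**2 - 2*s - 2, so -s**3 + 7*s**2 - 2*s - 40 = 0, which factors as -(s - 5)*(s - 4)*(s + 2) = 0. The curves meet at s = -2, 4, 5.
On [-2, 4], y = 5*s**2 - 2*s - 2 is on top; that piece has area ∫[-2,4] (-(-s**3 + 7*s**2 - 2*s - 40)) ds = 144.
On [4, 5], y = -s**3 + 12*s**2 - 4*s - 42 is on top; that piece has area ∫[4,5] (-s**3 + 7*s**2 - 2*s - 40) ds = 13/12.
Total enclosed area = 144 + 13/12 = 1741/12.

1741/12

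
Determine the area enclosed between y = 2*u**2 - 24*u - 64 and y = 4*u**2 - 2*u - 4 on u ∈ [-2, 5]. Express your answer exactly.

On [-2, 5], (2*u**2 - 24*u - 64) - (4*u**2 - 2*u - 4) = -2*u**2 - 22*u - 60 is ≤ 0 throughout, so the area is a single integral of |-2*u**2 - 22*u - 60|.
∫[-2,5] (-2*u**2 - 22*u - 60) du = -2219/3; the area of that piece is 2219/3.

2219/3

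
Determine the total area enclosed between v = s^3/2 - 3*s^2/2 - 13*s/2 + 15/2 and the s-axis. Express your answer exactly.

64

The curve meets the s-axis where s^3/2 - 3*s^2/2 - 13*s/2 + 15/2 = 0, i.e. (s - 5)*(s - 1)*(s + 3)/2 = 0, at s = -3, 1, 5.
On [-3, 1] the curve lies above the axis; ∫[-3,1] (s^3/2 - 3*s^2/2 - 13*s/2 + 15/2) ds = 32, giving area 32.
On [1, 5] the curve lies below the axis; ∫[1,5] (s^3/2 - 3*s^2/2 - 13*s/2 + 15/2) ds = -32, giving area 32.
Total area = 32 + 32 = 64.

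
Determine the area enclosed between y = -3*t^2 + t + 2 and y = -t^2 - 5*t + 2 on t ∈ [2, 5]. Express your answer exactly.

59/3

The difference (-3*t^2 + t + 2) - (-t^2 - 5*t + 2) = -2*t^2 + 6*t changes sign at t = 3 inside [2, 5], so split the integral there.
∫[2,3] (-2*t^2 + 6*t) dt = 7/3.
∫[3,5] (-2*t^2 + 6*t) dt = -52/3; the area of that piece is 52/3.
Total area = 7/3 + 52/3 = 59/3.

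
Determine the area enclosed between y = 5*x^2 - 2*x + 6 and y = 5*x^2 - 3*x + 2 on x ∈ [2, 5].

45/2

On [2, 5], (5*x^2 - 2*x + 6) - (5*x^2 - 3*x + 2) = x + 4 is ≥ 0 throughout, so the area is a single integral of |x + 4|.
∫[2,5] (x + 4) dx = 45/2.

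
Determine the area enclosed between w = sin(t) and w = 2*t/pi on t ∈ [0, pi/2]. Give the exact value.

1 - pi/4

On [0, pi/2], (sin(t)) - (2*t/pi) = -2*t/pi + sin(t) is ≥ 0 throughout, so the area is a single integral of |-2*t/pi + sin(t)|.
∫[0,pi/2] (-2*t/pi + sin(t)) dt = 1 - pi/4.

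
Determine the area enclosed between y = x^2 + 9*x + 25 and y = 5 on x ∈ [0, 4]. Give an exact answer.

520/3

On [0, 4], (x^2 + 9*x + 25) - (5) = x^2 + 9*x + 20 is ≥ 0 throughout, so the area is a single integral of |x^2 + 9*x + 20|.
∫[0,4] (x^2 + 9*x + 20) dx = 520/3.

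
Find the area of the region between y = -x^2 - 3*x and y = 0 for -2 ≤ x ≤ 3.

The difference (-x^2 - 3*x) - (0) = -x^2 - 3*x changes sign at x = 0 inside [-2, 3], so split the integral there.
∫[-2,0] (-x^2 - 3*x) dx = 10/3.
∫[0,3] (-x^2 - 3*x) dx = -45/2; the area of that piece is 45/2.
Total area = 10/3 + 45/2 = 155/6.

155/6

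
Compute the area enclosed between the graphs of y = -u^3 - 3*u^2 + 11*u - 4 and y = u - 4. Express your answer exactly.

Set the curves equal: -u^3 - 3*u^2 + 11*u - 4 = u - 4, so -u^3 - 3*u^2 + 10*u = 0, which factors as -u*(u - 2)*(u + 5) = 0. The curves meet at u = -5, 0, 2.
On [-5, 0], y = u - 4 is on top; that piece has area ∫[-5,0] (-(-u^3 - 3*u^2 + 10*u)) du = 375/4.
On [0, 2], y = -u^3 - 3*u^2 + 11*u - 4 is on top; that piece has area ∫[0,2] (-u^3 - 3*u^2 + 10*u) du = 8.
Total enclosed area = 375/4 + 8 = 407/4.

407/4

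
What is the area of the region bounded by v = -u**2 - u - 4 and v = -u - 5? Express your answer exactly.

Set the curves equal: -u**2 - u - 4 = -u - 5, so -u**2 + 1 = 0, which factors as -(u - 1)*(u + 1) = 0. The curves meet at u = -1, 1.
On [-1, 1], v = -u**2 - u - 4 is on top; that piece has area ∫[-1,1] (-u**2 + 1) du = 4/3.

4/3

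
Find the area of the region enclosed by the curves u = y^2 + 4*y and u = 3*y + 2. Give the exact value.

Both boundary curves give u as a function of y, so integrate with respect to y. Setting them equal: y^2 + y - 2 = 0, i.e. (y - 1)*(y + 2) = 0, so they meet at y = -2, 1.
For y in [-2, 1], u = y^2 + 4*y is on the left; area = ∫[-2,1] (-(y^2 + y - 2)) dy = 9/2.

9/2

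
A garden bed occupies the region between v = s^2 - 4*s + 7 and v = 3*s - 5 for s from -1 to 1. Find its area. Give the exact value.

74/3

On [-1, 1], (s^2 - 4*s + 7) - (3*s - 5) = s^2 - 7*s + 12 is ≥ 0 throughout, so the area is a single integral of |s^2 - 7*s + 12|.
∫[-1,1] (s^2 - 7*s + 12) ds = 74/3.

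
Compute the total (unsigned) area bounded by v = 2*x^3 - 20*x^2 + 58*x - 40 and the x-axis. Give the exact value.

The curve meets the x-axis where 2*x^3 - 20*x^2 + 58*x - 40 = 0, i.e. 2*(x - 5)*(x - 4)*(x - 1) = 0, at x = 1, 4, 5.
On [1, 4] the curve lies above the axis; ∫[1,4] (2*x^3 - 20*x^2 + 58*x - 40) dx = 45/2, giving area 45/2.
On [4, 5] the curve lies below the axis; ∫[4,5] (2*x^3 - 20*x^2 + 58*x - 40) dx = -7/6, giving area 7/6.
Total area = 45/2 + 7/6 = 71/3.

71/3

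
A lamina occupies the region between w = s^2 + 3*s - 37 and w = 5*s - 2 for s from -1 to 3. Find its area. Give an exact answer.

On [-1, 3], (s^2 + 3*s - 37) - (5*s - 2) = s^2 - 2*s - 35 is ≤ 0 throughout, so the area is a single integral of |s^2 - 2*s - 35|.
∫[-1,3] (s^2 - 2*s - 35) ds = -416/3; the area of that piece is 416/3.

416/3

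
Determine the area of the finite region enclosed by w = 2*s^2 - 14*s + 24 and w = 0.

Set the curves equal: 2*s^2 - 14*s + 24 = 0, so 2*s^2 - 14*s + 24 = 0, which factors as 2*(s - 4)*(s - 3) = 0. The curves meet at s = 3, 4.
On [3, 4], w = 0 is on top; that piece has area ∫[3,4] (-(2*s^2 - 14*s + 24)) ds = 1/3.

1/3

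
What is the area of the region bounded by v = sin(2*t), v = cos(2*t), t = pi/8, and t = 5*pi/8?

On [pi/8, 5*pi/8], (sin(2*t)) - (cos(2*t)) = sin(2*t) - cos(2*t) is ≥ 0 throughout, so the area is a single integral of |sin(2*t) - cos(2*t)|.
∫[pi/8,5*pi/8] (sin(2*t) - cos(2*t)) dt = sqrt(2).

sqrt(2)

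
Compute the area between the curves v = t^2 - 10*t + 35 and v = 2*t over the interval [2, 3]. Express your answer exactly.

34/3

On [2, 3], (t^2 - 10*t + 35) - (2*t) = t^2 - 12*t + 35 is ≥ 0 throughout, so the area is a single integral of |t^2 - 12*t + 35|.
∫[2,3] (t^2 - 12*t + 35) dt = 34/3.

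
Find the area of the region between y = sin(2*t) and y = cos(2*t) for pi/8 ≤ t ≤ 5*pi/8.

On [pi/8, 5*pi/8], (sin(2*t)) - (cos(2*t)) = sin(2*t) - cos(2*t) is ≥ 0 throughout, so the area is a single integral of |sin(2*t) - cos(2*t)|.
∫[pi/8,5*pi/8] (sin(2*t) - cos(2*t)) dt = sqrt(2).

sqrt(2)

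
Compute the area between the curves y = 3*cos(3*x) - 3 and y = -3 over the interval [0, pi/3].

The difference (3*cos(3*x) - 3) - (-3) = 3*cos(3*x) changes sign at x = pi/6 inside [0, pi/3], so split the integral there.
∫[0,pi/6] (3*cos(3*x)) dx = 1.
∫[pi/6,pi/3] (3*cos(3*x)) dx = -1; the area of that piece is 1.
Total area = 1 + 1 = 2.

2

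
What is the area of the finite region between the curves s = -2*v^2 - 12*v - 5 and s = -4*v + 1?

8/3

Both boundary curves give s as a function of v, so integrate with respect to v. Setting them equal: -2*v^2 - 8*v - 6 = 0, i.e. -2*(v + 1)*(v + 3) = 0, so they meet at v = -3, -1.
For v in [-3, -1], s = -2*v^2 - 12*v - 5 is on the right; area = ∫[-3,-1] (-2*v^2 - 8*v - 6) dv = 8/3.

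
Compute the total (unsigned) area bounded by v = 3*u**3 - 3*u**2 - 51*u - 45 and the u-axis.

The curve meets the u-axis where 3*u**3 - 3*u**2 - 51*u - 45 = 0, i.e. 3*(u - 5)*(u + 1)*(u + 3) = 0, at u = -3, -1, 5.
On [-3, -1] the curve lies above the axis; ∫[-3,-1] (3*u**3 - 3*u**2 - 51*u - 45) du = 28, giving area 28.
On [-1, 5] the curve lies below the axis; ∫[-1,5] (3*u**3 - 3*u**2 - 51*u - 45) du = -540, giving area 540.
Total area = 28 + 540 = 568.

568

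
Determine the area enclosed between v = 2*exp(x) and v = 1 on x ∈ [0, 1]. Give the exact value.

-3 + 2*exp(1)

On [0, 1], (2*exp(x)) - (1) = 2*exp(x) - 1 is ≥ 0 throughout, so the area is a single integral of |2*exp(x) - 1|.
∫[0,1] (2*exp(x) - 1) dx = -3 + 2*exp(1).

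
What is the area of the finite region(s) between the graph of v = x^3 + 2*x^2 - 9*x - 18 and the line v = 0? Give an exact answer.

The curve meets the x-axis where x^3 + 2*x^2 - 9*x - 18 = 0, i.e. (x - 3)*(x + 2)*(x + 3) = 0, at x = -3, -2, 3.
On [-3, -2] the curve lies above the axis; ∫[-3,-2] (x^3 + 2*x^2 - 9*x - 18) dx = 11/12, giving area 11/12.
On [-2, 3] the curve lies below the axis; ∫[-2,3] (x^3 + 2*x^2 - 9*x - 18) dx = -875/12, giving area 875/12.
Total area = 11/12 + 875/12 = 443/6.

443/6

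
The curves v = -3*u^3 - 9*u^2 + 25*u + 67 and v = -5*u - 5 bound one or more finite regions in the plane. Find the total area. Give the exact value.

Set the curves equal: -3*u^3 - 9*u^2 + 25*u + 67 = -5*u - 5, so -3*u^3 - 9*u^2 + 30*u + 72 = 0, which factors as -3*(u - 3)*(u + 2)*(u + 4) = 0. The curves meet at u = -4, -2, 3.
On [-4, -2], v = -5*u - 5 is on top; that piece has area ∫[-4,-2] (-(-3*u^3 - 9*u^2 + 30*u + 72)) du = 24.
On [-2, 3], v = -3*u^3 - 9*u^2 + 25*u + 67 is on top; that piece has area ∫[-2,3] (-3*u^3 - 9*u^2 + 30*u + 72) du = 1125/4.
Total enclosed area = 24 + 1125/4 = 1221/4.

1221/4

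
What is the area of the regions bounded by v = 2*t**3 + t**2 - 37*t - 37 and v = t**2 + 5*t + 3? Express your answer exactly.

999/2

Set the curves equal: 2*t**3 + t**2 - 37*t - 37 = t**2 + 5*t + 3, so 2*t**3 - 42*t - 40 = 0, which factors as 2*(t - 5)*(t + 1)*(t + 4) = 0. The curves meet at t = -4, -1, 5.
On [-4, -1], v = 2*t**3 + t**2 - 37*t - 37 is on top; that piece has area ∫[-4,-1] (2*t**3 - 42*t - 40) dt = 135/2.
On [-1, 5], v = t**2 + 5*t + 3 is on top; that piece has area ∫[-1,5] (-(2*t**3 - 42*t - 40)) dt = 432.
Total enclosed area = 135/2 + 432 = 999/2.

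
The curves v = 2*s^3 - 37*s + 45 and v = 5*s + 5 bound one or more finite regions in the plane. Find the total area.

999/2

Set the curves equal: 2*s^3 - 37*s + 45 = 5*s + 5, so 2*s^3 - 42*s + 40 = 0, which factors as 2*(s - 4)*(s - 1)*(s + 5) = 0. The curves meet at s = -5, 1, 4.
On [-5, 1], v = 2*s^3 - 37*s + 45 is on top; that piece has area ∫[-5,1] (2*s^3 - 42*s + 40) ds = 432.
On [1, 4], v = 5*s + 5 is on top; that piece has area ∫[1,4] (-(2*s^3 - 42*s + 40)) ds = 135/2.
Total enclosed area = 432 + 135/2 = 999/2.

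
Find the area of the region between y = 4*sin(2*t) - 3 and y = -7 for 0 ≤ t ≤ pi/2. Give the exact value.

4 + 2*pi

On [0, pi/2], (4*sin(2*t) - 3) - (-7) = 4*sin(2*t) + 4 is ≥ 0 throughout, so the area is a single integral of |4*sin(2*t) + 4|.
∫[0,pi/2] (4*sin(2*t) + 4) dt = 4 + 2*pi.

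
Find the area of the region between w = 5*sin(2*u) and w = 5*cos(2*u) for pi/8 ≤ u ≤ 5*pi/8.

On [pi/8, 5*pi/8], (5*sin(2*u)) - (5*cos(2*u)) = 5*sin(2*u) - 5*cos(2*u) is ≥ 0 throughout, so the area is a single integral of |5*sin(2*u) - 5*cos(2*u)|.
∫[pi/8,5*pi/8] (5*sin(2*u) - 5*cos(2*u)) du = 5*sqrt(2).

5*sqrt(2)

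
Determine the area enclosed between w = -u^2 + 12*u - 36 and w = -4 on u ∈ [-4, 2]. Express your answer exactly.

On [-4, 2], (-u^2 + 12*u - 36) - (-4) = -u^2 + 12*u - 32 is ≤ 0 throughout, so the area is a single integral of |-u^2 + 12*u - 32|.
∫[-4,2] (-u^2 + 12*u - 32) du = -288; the area of that piece is 288.

288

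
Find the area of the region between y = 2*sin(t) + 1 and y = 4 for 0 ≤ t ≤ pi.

On [0, pi], (2*sin(t) + 1) - (4) = 2*sin(t) - 3 is ≤ 0 throughout, so the area is a single integral of |2*sin(t) - 3|.
∫[0,pi] (2*sin(t) - 3) dt = 4 - 3*pi; the area of that piece is -4 + 3*pi.

-4 + 3*pi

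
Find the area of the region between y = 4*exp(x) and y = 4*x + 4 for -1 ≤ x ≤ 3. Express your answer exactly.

-32 - 4*exp(-1) + 4*exp(3)

On [-1, 3], (4*exp(x)) - (4*x + 4) = -4*x + 4*exp(x) - 4 is ≥ 0 throughout, so the area is a single integral of |-4*x + 4*exp(x) - 4|.
∫[-1,3] (-4*x + 4*exp(x) - 4) dx = -32 - 4*exp(-1) + 4*exp(3).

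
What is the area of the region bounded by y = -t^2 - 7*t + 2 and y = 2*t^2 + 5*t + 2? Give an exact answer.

32

Set the curves equal: -t^2 - 7*t + 2 = 2*t^2 + 5*t + 2, so -3*t^2 - 12*t = 0, which factors as -3*t*(t + 4) = 0. The curves meet at t = -4, 0.
On [-4, 0], y = -t^2 - 7*t + 2 is on top; that piece has area ∫[-4,0] (-3*t^2 - 12*t) dt = 32.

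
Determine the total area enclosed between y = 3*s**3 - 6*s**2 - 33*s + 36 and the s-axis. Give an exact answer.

The curve meets the s-axis where 3*s**3 - 6*s**2 - 33*s + 36 = 0, i.e. 3*(s - 4)*(s - 1)*(s + 3) = 0, at s = -3, 1, 4.
On [-3, 1] the curve lies above the axis; ∫[-3,1] (3*s**3 - 6*s**2 - 33*s + 36) ds = 160, giving area 160.
On [1, 4] the curve lies below the axis; ∫[1,4] (3*s**3 - 6*s**2 - 33*s + 36) ds = -297/4, giving area 297/4.
Total area = 160 + 297/4 = 937/4.

937/4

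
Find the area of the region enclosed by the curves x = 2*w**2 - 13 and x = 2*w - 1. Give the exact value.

Both boundary curves give x as a function of w, so integrate with respect to w. Setting them equal: 2*w**2 - 2*w - 12 = 0, i.e. 2*(w - 3)*(w + 2) = 0, so they meet at w = -2, 3.
For w in [-2, 3], x = 2*w**2 - 13 is on the left; area = ∫[-2,3] (-(2*w**2 - 2*w - 12)) dw = 125/3.

125/3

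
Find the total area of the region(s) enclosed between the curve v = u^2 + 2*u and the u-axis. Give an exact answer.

The curve meets the u-axis where u^2 + 2*u = 0, i.e. u*(u + 2) = 0, at u = -2, 0.
On [-2, 0] the curve lies below the axis; ∫[-2,0] (u^2 + 2*u) du = -4/3, giving area 4/3.

4/3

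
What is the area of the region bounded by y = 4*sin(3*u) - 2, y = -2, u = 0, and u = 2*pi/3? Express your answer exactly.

The difference (4*sin(3*u) - 2) - (-2) = 4*sin(3*u) changes sign at u = pi/3 inside [0, 2*pi/3], so split the integral there.
∫[0,pi/3] (4*sin(3*u)) du = 8/3.
∫[pi/3,2*pi/3] (4*sin(3*u)) du = -8/3; the area of that piece is 8/3.
Total area = 8/3 + 8/3 = 16/3.

16/3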